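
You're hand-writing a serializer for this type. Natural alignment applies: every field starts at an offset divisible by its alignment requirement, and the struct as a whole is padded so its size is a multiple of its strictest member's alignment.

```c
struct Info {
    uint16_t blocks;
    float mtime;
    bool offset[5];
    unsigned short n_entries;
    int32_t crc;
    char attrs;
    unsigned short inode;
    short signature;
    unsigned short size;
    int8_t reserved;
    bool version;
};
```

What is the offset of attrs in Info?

@0: blocks [2B, align 2] → 2
+2 pad (align 4)
@4: mtime [4B, align 4] → 8
@8: offset [5B, align 1] → 13
+1 pad (align 2)
@14: n_entries [2B, align 2] → 16
@16: crc [4B, align 4] → 20
@20: attrs [1B, align 1] → 21

20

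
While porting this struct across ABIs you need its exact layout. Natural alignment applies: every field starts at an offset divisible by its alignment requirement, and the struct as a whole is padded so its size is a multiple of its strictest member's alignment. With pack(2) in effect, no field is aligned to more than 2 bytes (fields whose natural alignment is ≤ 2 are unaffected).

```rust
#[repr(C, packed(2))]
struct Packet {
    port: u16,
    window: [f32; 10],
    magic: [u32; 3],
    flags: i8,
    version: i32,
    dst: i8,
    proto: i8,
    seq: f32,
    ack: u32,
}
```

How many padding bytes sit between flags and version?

1

0..2  port  (2B, 2-aligned)
2..42  window  (40B, 2-aligned)
42..54  magic  (12B, 2-aligned)
54..55  flags  (1B, 1-aligned)
55..56  -- padding (1B)
56..60  version  (4B, 2-aligned)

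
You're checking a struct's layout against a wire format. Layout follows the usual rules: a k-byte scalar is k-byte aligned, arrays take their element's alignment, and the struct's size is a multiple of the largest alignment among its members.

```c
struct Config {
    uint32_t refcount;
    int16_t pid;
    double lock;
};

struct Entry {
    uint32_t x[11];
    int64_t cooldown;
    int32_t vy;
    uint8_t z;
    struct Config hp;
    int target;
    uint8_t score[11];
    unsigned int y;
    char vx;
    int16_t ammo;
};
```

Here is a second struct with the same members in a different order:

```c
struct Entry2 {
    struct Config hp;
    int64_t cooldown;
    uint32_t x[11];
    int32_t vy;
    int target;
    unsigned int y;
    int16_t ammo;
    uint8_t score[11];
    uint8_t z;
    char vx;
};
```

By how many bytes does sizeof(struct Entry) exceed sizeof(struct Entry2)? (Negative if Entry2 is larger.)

Config: refcount at 0 (size 4, align 4) → ends 4; pid at 4 (size 2, align 2) → ends 6; pad 2 to align 8 for lock; lock at 8 (size 8, align 8) → ends 16; total 16 bytes, alignment 8
x at 0 (size 44, align 4) → ends 44
pad 4 to align 8 for cooldown
cooldown at 48 (size 8, align 8) → ends 56
vy at 56 (size 4, align 4) → ends 60
z at 60 (size 1, align 1) → ends 61
pad 3 to align 8 for hp
hp at 64 (size 16, align 8) → ends 80
target at 80 (size 4, align 4) → ends 84
score at 84 (size 11, align 1) → ends 95
pad 1 to align 4 for y
y at 96 (size 4, align 4) → ends 100
vx at 100 (size 1, align 1) → ends 101
pad 1 to align 2 for ammo
ammo at 102 (size 2, align 2) → ends 104
total 104 bytes, alignment 8
— Entry2 —
hp at 0 (size 16, align 8) → ends 16
cooldown at 16 (size 8, align 8) → ends 24
x at 24 (size 44, align 4) → ends 68
vy at 68 (size 4, align 4) → ends 72
target at 72 (size 4, align 4) → ends 76
y at 76 (size 4, align 4) → ends 80
ammo at 80 (size 2, align 2) → ends 82
score at 82 (size 11, align 1) → ends 93
z at 93 (size 1, align 1) → ends 94
vx at 94 (size 1, align 1) → ends 95
tail pad 1 to reach multiple of 8
total 96 bytes, alignment 8
104 − 96 = 8

8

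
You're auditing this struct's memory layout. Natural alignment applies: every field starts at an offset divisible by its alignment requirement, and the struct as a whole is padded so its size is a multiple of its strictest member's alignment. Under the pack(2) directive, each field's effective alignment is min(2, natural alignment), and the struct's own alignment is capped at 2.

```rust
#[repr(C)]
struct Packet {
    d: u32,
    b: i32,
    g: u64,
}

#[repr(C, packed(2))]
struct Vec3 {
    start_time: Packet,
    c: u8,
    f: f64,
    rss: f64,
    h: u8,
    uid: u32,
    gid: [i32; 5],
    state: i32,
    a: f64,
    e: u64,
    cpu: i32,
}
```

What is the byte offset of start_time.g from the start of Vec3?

8

Packet: 0..4  d  (4B, 4-aligned); 4..8  b  (4B, 4-aligned); 8..16  g  (8B, 8-aligned); sizeof = 16, alignof = 8
0..16  start_time  (16B, 2-aligned)
within Packet: g at 8
0 + 8 = 8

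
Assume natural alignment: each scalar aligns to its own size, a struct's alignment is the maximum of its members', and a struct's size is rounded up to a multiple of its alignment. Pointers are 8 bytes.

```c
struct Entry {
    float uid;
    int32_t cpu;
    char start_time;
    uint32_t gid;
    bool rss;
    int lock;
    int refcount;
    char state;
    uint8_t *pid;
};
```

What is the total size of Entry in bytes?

40

uid at 0 (size 4, align 4) → ends 4
cpu at 4 (size 4, align 4) → ends 8
start_time at 8 (size 1, align 1) → ends 9
pad 3 to align 4 for gid
gid at 12 (size 4, align 4) → ends 16
rss at 16 (size 1, align 1) → ends 17
pad 3 to align 4 for lock
lock at 20 (size 4, align 4) → ends 24
refcount at 24 (size 4, align 4) → ends 28
state at 28 (size 1, align 1) → ends 29
pad 3 to align 8 for pid
pid at 32 (size 8, align 8) → ends 40
total 40 bytes, alignment 8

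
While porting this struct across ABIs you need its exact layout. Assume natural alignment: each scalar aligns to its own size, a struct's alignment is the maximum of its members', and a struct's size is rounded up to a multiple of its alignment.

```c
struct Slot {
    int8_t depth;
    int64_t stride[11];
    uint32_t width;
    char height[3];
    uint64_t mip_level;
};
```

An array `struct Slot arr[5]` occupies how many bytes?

0..1  depth  (1B, 1-aligned)
1..8  -- padding (7B)
8..96  stride  (88B, 8-aligned)
96..100  width  (4B, 4-aligned)
100..103  height  (3B, 1-aligned)
103..104  -- padding (1B)
104..112  mip_level  (8B, 8-aligned)
sizeof = 112, alignof = 8
array of 5: 5 × 112 = 560

560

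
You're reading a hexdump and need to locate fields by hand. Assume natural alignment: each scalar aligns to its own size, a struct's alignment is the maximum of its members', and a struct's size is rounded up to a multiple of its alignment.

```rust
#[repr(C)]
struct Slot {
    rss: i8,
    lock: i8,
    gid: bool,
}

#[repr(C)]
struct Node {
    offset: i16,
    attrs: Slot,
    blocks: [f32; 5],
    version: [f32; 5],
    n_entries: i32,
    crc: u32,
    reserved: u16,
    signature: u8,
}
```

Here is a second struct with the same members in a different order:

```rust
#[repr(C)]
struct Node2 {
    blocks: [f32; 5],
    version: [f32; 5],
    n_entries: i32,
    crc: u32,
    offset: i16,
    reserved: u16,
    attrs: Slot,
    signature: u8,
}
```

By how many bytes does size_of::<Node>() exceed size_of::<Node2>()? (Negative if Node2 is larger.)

Slot: @0: rss [1B, align 1] → 1; @1: lock [1B, align 1] → 2; @2: gid [1B, align 1] → 3; size 3, align 1
@0: offset [2B, align 2] → 2
@2: attrs [3B, align 1] → 5
+3 pad (align 4)
@8: blocks [20B, align 4] → 28
@28: version [20B, align 4] → 48
@48: n_entries [4B, align 4] → 52
@52: crc [4B, align 4] → 56
@56: reserved [2B, align 2] → 58
@58: signature [1B, align 1] → 59
+1 tail pad (align 4)
size 60, align 4
— Node2 —
@0: blocks [20B, align 4] → 20
@20: version [20B, align 4] → 40
@40: n_entries [4B, align 4] → 44
@44: crc [4B, align 4] → 48
@48: offset [2B, align 2] → 50
@50: reserved [2B, align 2] → 52
@52: attrs [3B, align 1] → 55
@55: signature [1B, align 1] → 56
size 56, align 4
60 − 56 = 4

4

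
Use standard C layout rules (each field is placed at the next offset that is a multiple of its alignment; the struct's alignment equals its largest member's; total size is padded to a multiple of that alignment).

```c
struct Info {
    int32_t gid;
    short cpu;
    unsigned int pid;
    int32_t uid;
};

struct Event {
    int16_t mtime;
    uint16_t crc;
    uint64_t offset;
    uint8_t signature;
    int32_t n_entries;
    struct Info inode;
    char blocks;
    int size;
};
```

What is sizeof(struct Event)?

48 bytes

Info: 0..4  gid  (4B, 4-aligned); 4..6  cpu  (2B, 2-aligned); 6..8  -- padding (2B); 8..12  pid  (4B, 4-aligned); 12..16  uid  (4B, 4-aligned); sizeof = 16, alignof = 4
0..2  mtime  (2B, 2-aligned)
2..4  crc  (2B, 2-aligned)
4..8  -- padding (4B)
8..16  offset  (8B, 8-aligned)
16..17  signature  (1B, 1-aligned)
17..20  -- padding (3B)
20..24  n_entries  (4B, 4-aligned)
24..40  inode  (16B, 4-aligned)
40..41  blocks  (1B, 1-aligned)
41..44  -- padding (3B)
44..48  size  (4B, 4-aligned)
sizeof = 48, alignof = 8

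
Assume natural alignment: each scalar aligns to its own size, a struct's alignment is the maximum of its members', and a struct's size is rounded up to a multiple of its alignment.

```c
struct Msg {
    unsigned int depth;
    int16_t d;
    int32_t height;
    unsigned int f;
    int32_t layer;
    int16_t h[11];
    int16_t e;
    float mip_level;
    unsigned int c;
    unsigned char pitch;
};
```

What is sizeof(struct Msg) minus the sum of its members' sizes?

5

depth at 0 (size 4, align 4) → ends 4
d at 4 (size 2, align 2) → ends 6
pad 2 to align 4 for height
height at 8 (size 4, align 4) → ends 12
f at 12 (size 4, align 4) → ends 16
layer at 16 (size 4, align 4) → ends 20
h at 20 (size 22, align 2) → ends 42
e at 42 (size 2, align 2) → ends 44
mip_level at 44 (size 4, align 4) → ends 48
c at 48 (size 4, align 4) → ends 52
pitch at 52 (size 1, align 1) → ends 53
tail pad 3 to reach multiple of 4
total 56 bytes, alignment 4
data bytes 51, size 56 → padding 5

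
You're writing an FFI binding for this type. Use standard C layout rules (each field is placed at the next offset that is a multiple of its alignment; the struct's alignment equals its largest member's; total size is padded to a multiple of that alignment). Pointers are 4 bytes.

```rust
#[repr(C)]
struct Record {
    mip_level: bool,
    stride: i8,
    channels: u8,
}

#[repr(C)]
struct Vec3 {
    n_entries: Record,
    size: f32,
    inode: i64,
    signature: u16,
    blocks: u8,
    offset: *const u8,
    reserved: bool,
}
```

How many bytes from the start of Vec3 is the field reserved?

24

Record: mip_level at 0 (size 1, align 1) → ends 1; stride at 1 (size 1, align 1) → ends 2; channels at 2 (size 1, align 1) → ends 3; total 3 bytes, alignment 1
n_entries at 0 (size 3, align 1) → ends 3
pad 1 to align 4 for size
size at 4 (size 4, align 4) → ends 8
inode at 8 (size 8, align 8) → ends 16
signature at 16 (size 2, align 2) → ends 18
blocks at 18 (size 1, align 1) → ends 19
pad 1 to align 4 for offset
offset at 20 (size 4, align 4) → ends 24
reserved at 24 (size 1, align 1) → ends 25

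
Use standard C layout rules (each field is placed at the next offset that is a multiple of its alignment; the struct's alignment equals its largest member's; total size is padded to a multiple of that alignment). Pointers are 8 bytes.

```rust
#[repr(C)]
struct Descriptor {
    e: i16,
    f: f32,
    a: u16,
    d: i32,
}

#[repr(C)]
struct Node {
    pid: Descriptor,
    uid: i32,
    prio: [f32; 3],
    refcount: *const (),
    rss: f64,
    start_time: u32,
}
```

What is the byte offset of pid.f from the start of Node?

4

Descriptor: @0: e [2B, align 2] → 2; +2 pad (align 4); @4: f [4B, align 4] → 8; @8: a [2B, align 2] → 10; +2 pad (align 4); @12: d [4B, align 4] → 16; size 16, align 4
@0: pid [16B, align 4] → 16
within Descriptor: f at 4
0 + 4 = 4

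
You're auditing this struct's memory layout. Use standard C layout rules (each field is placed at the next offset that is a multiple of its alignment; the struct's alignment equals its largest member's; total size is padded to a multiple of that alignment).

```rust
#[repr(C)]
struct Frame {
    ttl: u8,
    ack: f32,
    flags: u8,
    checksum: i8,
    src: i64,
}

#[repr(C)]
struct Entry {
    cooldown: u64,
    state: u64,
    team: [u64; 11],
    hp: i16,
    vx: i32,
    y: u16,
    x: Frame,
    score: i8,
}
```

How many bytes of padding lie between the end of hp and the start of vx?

2

Frame: @0: ttl [1B, align 1] → 1; +3 pad (align 4); @4: ack [4B, align 4] → 8; @8: flags [1B, align 1] → 9; @9: checksum [1B, align 1] → 10; +6 pad (align 8); @16: src [8B, align 8] → 24; size 24, align 8
@0: cooldown [8B, align 8] → 8
@8: state [8B, align 8] → 16
@16: team [88B, align 8] → 104
@104: hp [2B, align 2] → 106
+2 pad (align 4)
@108: vx [4B, align 4] → 112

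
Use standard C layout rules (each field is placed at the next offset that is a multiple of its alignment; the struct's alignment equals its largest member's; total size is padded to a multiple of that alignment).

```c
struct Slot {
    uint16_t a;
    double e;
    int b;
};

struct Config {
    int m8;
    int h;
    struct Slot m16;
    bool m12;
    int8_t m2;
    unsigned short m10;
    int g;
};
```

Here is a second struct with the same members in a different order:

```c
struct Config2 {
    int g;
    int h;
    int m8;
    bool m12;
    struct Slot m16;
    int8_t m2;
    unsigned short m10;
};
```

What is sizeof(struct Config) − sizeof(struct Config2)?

Slot: @0: a [2B, align 2] → 2; +6 pad (align 8); @8: e [8B, align 8] → 16; @16: b [4B, align 4] → 20; +4 tail pad (align 8); size 24, align 8
@0: m8 [4B, align 4] → 4
@4: h [4B, align 4] → 8
@8: m16 [24B, align 8] → 32
@32: m12 [1B, align 1] → 33
@33: m2 [1B, align 1] → 34
@34: m10 [2B, align 2] → 36
@36: g [4B, align 4] → 40
size 40, align 8
— Config2 —
@0: g [4B, align 4] → 4
@4: h [4B, align 4] → 8
@8: m8 [4B, align 4] → 12
@12: m12 [1B, align 1] → 13
+3 pad (align 8)
@16: m16 [24B, align 8] → 40
@40: m2 [1B, align 1] → 41
+1 pad (align 2)
@42: m10 [2B, align 2] → 44
+4 tail pad (align 8)
size 48, align 8
40 − 48 = -8

-8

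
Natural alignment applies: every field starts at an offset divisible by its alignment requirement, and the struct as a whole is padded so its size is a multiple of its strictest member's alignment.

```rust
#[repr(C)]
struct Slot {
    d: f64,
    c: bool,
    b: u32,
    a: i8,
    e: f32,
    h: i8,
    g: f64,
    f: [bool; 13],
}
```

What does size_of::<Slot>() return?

56

d at 0 (size 8, align 8) → ends 8
c at 8 (size 1, align 1) → ends 9
pad 3 to align 4 for b
b at 12 (size 4, align 4) → ends 16
a at 16 (size 1, align 1) → ends 17
pad 3 to align 4 for e
e at 20 (size 4, align 4) → ends 24
h at 24 (size 1, align 1) → ends 25
pad 7 to align 8 for g
g at 32 (size 8, align 8) → ends 40
f at 40 (size 13, align 1) → ends 53
tail pad 3 to reach multiple of 8
total 56 bytes, alignment 8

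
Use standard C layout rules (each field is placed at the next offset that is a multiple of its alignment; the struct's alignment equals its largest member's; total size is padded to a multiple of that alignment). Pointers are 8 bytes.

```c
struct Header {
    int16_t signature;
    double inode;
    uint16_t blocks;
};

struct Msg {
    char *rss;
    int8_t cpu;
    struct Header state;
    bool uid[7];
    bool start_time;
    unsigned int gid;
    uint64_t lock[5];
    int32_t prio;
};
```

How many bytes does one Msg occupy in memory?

104 bytes

Header: @0: signature [2B, align 2] → 2; +6 pad (align 8); @8: inode [8B, align 8] → 16; @16: blocks [2B, align 2] → 18; +6 tail pad (align 8); size 24, align 8
@0: rss [8B, align 8] → 8
@8: cpu [1B, align 1] → 9
+7 pad (align 8)
@16: state [24B, align 8] → 40
@40: uid [7B, align 1] → 47
@47: start_time [1B, align 1] → 48
@48: gid [4B, align 4] → 52
+4 pad (align 8)
@56: lock [40B, align 8] → 96
@96: prio [4B, align 4] → 100
+4 tail pad (align 8)
size 104, align 8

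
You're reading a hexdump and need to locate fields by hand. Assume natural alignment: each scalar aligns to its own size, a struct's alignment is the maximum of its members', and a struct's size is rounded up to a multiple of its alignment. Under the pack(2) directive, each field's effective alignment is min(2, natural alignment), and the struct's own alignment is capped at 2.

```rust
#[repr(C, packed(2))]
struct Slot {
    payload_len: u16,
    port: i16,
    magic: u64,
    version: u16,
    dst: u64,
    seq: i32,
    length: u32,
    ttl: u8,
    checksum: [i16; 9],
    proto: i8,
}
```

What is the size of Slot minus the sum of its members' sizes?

2

0..2  payload_len  (2B, 2-aligned)
2..4  port  (2B, 2-aligned)
4..12  magic  (8B, 2-aligned)
12..14  version  (2B, 2-aligned)
14..22  dst  (8B, 2-aligned)
22..26  seq  (4B, 2-aligned)
26..30  length  (4B, 2-aligned)
30..31  ttl  (1B, 1-aligned)
31..32  -- padding (1B)
32..50  checksum  (18B, 2-aligned)
50..51  proto  (1B, 1-aligned)
51..52  -- tail padding (1B)
sizeof = 52, alignof = 2
data bytes 50, size 52 → padding 2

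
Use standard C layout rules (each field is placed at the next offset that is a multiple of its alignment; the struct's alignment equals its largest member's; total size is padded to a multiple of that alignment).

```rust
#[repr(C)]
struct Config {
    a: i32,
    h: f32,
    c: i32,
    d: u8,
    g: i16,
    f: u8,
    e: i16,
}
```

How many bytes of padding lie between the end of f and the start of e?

1

@0: a [4B, align 4] → 4
@4: h [4B, align 4] → 8
@8: c [4B, align 4] → 12
@12: d [1B, align 1] → 13
+1 pad (align 2)
@14: g [2B, align 2] → 16
@16: f [1B, align 1] → 17
+1 pad (align 2)
@18: e [2B, align 2] → 20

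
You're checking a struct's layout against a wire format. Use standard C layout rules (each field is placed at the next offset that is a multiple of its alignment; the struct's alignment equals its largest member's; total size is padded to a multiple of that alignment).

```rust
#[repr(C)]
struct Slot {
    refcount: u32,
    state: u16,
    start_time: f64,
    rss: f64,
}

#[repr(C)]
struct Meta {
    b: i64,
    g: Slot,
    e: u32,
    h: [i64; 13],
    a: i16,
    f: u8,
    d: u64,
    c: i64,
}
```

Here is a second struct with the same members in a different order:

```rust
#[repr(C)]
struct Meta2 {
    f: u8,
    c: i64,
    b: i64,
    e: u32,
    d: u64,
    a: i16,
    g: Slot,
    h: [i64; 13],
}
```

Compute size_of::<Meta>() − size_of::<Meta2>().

Slot: @0: refcount [4B, align 4] → 4; @4: state [2B, align 2] → 6; +2 pad (align 8); @8: start_time [8B, align 8] → 16; @16: rss [8B, align 8] → 24; size 24, align 8
@0: b [8B, align 8] → 8
@8: g [24B, align 8] → 32
@32: e [4B, align 4] → 36
+4 pad (align 8)
@40: h [104B, align 8] → 144
@144: a [2B, align 2] → 146
@146: f [1B, align 1] → 147
+5 pad (align 8)
@152: d [8B, align 8] → 160
@160: c [8B, align 8] → 168
size 168, align 8
— Meta2 —
@0: f [1B, align 1] → 1
+7 pad (align 8)
@8: c [8B, align 8] → 16
@16: b [8B, align 8] → 24
@24: e [4B, align 4] → 28
+4 pad (align 8)
@32: d [8B, align 8] → 40
@40: a [2B, align 2] → 42
+6 pad (align 8)
@48: g [24B, align 8] → 72
@72: h [104B, align 8] → 176
size 176, align 8
168 − 176 = -8

-8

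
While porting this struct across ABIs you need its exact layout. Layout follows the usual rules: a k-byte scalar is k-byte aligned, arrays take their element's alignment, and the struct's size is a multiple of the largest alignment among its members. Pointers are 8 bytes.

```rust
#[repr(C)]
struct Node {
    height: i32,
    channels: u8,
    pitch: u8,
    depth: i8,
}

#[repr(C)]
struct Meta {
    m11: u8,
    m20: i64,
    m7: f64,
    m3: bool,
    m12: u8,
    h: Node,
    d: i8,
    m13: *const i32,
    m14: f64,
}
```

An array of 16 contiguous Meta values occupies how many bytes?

Node: 0..4  height  (4B, 4-aligned); 4..5  channels  (1B, 1-aligned); 5..6  pitch  (1B, 1-aligned); 6..7  depth  (1B, 1-aligned); 7..8  -- tail padding (1B); sizeof = 8, alignof = 4
0..1  m11  (1B, 1-aligned)
1..8  -- padding (7B)
8..16  m20  (8B, 8-aligned)
16..24  m7  (8B, 8-aligned)
24..25  m3  (1B, 1-aligned)
25..26  m12  (1B, 1-aligned)
26..28  -- padding (2B)
28..36  h  (8B, 4-aligned)
36..37  d  (1B, 1-aligned)
37..40  -- padding (3B)
40..48  m13  (8B, 8-aligned)
48..56  m14  (8B, 8-aligned)
sizeof = 56, alignof = 8
array of 16: 16 × 56 = 896

896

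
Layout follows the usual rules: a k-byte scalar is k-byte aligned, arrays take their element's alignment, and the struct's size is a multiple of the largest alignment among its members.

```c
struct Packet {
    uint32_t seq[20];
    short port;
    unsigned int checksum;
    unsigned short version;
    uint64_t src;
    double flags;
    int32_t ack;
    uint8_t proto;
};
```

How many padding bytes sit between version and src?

@0: seq [80B, align 4] → 80
@80: port [2B, align 2] → 82
+2 pad (align 4)
@84: checksum [4B, align 4] → 88
@88: version [2B, align 2] → 90
+6 pad (align 8)
@96: src [8B, align 8] → 104

6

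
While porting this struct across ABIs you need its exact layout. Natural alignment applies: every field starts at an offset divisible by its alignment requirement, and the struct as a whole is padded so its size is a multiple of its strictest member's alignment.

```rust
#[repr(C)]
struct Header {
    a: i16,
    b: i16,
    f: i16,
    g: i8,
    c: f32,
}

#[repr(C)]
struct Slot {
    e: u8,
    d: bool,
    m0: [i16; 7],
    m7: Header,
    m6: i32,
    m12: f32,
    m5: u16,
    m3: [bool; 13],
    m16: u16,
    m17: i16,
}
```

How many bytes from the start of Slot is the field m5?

Header: 0..2  a  (2B, 2-aligned); 2..4  b  (2B, 2-aligned); 4..6  f  (2B, 2-aligned); 6..7  g  (1B, 1-aligned); 7..8  -- padding (1B); 8..12  c  (4B, 4-aligned); sizeof = 12, alignof = 4
0..1  e  (1B, 1-aligned)
1..2  d  (1B, 1-aligned)
2..16  m0  (14B, 2-aligned)
16..28  m7  (12B, 4-aligned)
28..32  m6  (4B, 4-aligned)
32..36  m12  (4B, 4-aligned)
36..38  m5  (2B, 2-aligned)

36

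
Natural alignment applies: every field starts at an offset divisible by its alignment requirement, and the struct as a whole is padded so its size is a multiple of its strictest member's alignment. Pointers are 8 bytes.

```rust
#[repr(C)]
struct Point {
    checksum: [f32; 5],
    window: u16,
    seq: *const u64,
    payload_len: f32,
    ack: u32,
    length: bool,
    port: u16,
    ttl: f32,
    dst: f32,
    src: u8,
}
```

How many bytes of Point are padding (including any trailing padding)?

6

@0: checksum [20B, align 4] → 20
@20: window [2B, align 2] → 22
+2 pad (align 8)
@24: seq [8B, align 8] → 32
@32: payload_len [4B, align 4] → 36
@36: ack [4B, align 4] → 40
@40: length [1B, align 1] → 41
+1 pad (align 2)
@42: port [2B, align 2] → 44
@44: ttl [4B, align 4] → 48
@48: dst [4B, align 4] → 52
@52: src [1B, align 1] → 53
+3 tail pad (align 8)
size 56, align 8
data bytes 50, size 56 → padding 6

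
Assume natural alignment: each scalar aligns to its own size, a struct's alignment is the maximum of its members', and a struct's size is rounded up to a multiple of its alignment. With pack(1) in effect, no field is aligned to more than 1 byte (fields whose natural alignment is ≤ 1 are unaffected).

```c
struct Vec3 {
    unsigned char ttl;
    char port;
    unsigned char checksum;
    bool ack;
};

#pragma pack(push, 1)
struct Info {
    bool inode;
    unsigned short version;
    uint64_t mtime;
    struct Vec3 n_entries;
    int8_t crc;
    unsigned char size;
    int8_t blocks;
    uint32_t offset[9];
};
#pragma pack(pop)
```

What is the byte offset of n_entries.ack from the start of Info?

14

Vec3: @0: ttl [1B, align 1] → 1; @1: port [1B, align 1] → 2; @2: checksum [1B, align 1] → 3; @3: ack [1B, align 1] → 4; size 4, align 1
@0: inode [1B, align 1] → 1
@1: version [2B, align 1] → 3
@3: mtime [8B, align 1] → 11
@11: n_entries [4B, align 1] → 15
within Vec3: ack at 3
11 + 3 = 14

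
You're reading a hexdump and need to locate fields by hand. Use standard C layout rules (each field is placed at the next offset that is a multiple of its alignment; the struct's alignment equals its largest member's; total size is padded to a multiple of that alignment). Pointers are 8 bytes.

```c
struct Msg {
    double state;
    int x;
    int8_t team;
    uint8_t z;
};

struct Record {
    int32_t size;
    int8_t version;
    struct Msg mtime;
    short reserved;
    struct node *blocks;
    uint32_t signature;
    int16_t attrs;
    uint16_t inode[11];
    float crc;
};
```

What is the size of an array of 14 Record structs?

Msg: state at 0 (size 8, align 8) → ends 8; x at 8 (size 4, align 4) → ends 12; team at 12 (size 1, align 1) → ends 13; z at 13 (size 1, align 1) → ends 14; tail pad 2 to reach multiple of 8; total 16 bytes, alignment 8
size at 0 (size 4, align 4) → ends 4
version at 4 (size 1, align 1) → ends 5
pad 3 to align 8 for mtime
mtime at 8 (size 16, align 8) → ends 24
reserved at 24 (size 2, align 2) → ends 26
pad 6 to align 8 for blocks
blocks at 32 (size 8, align 8) → ends 40
signature at 40 (size 4, align 4) → ends 44
attrs at 44 (size 2, align 2) → ends 46
inode at 46 (size 22, align 2) → ends 68
crc at 68 (size 4, align 4) → ends 72
total 72 bytes, alignment 8
array of 14: 14 × 72 = 1008

1008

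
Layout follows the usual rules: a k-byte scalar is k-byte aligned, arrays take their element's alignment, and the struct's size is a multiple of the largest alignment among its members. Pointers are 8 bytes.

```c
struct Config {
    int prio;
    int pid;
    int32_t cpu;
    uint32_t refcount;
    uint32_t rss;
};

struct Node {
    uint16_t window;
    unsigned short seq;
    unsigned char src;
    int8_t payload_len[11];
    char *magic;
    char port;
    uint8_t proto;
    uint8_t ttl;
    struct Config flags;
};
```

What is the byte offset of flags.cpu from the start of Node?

36

Config: @0: prio [4B, align 4] → 4; @4: pid [4B, align 4] → 8; @8: cpu [4B, align 4] → 12; @12: refcount [4B, align 4] → 16; @16: rss [4B, align 4] → 20; size 20, align 4
@0: window [2B, align 2] → 2
@2: seq [2B, align 2] → 4
@4: src [1B, align 1] → 5
@5: payload_len [11B, align 1] → 16
@16: magic [8B, align 8] → 24
@24: port [1B, align 1] → 25
@25: proto [1B, align 1] → 26
@26: ttl [1B, align 1] → 27
+1 pad (align 4)
@28: flags [20B, align 4] → 48
within Config: cpu at 8
28 + 8 = 36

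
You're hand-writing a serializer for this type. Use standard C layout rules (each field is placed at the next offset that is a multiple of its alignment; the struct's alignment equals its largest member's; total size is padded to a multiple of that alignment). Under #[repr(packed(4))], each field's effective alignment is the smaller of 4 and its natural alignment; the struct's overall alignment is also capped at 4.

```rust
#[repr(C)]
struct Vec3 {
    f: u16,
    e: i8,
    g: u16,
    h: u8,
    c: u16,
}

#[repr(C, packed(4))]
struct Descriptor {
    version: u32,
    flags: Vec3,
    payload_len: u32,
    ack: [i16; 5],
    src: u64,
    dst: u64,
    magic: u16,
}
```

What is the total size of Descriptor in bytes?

Vec3: @0: f [2B, align 2] → 2; @2: e [1B, align 1] → 3; +1 pad (align 2); @4: g [2B, align 2] → 6; @6: h [1B, align 1] → 7; +1 pad (align 2); @8: c [2B, align 2] → 10; size 10, align 2
@0: version [4B, align 4] → 4
@4: flags [10B, align 2] → 14
+2 pad (align 4)
@16: payload_len [4B, align 4] → 20
@20: ack [10B, align 2] → 30
+2 pad (align 4)
@32: src [8B, align 4] → 40
@40: dst [8B, align 4] → 48
@48: magic [2B, align 2] → 50
+2 tail pad (align 4)
size 52, align 4

52 bytes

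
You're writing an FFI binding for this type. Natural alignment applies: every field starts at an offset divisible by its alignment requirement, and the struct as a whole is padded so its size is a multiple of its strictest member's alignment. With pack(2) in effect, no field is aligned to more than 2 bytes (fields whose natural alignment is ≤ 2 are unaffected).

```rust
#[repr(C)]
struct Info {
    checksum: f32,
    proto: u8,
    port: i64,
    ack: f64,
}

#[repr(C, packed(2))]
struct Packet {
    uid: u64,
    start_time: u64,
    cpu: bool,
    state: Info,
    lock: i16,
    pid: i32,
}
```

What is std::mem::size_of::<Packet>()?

48

Info: checksum at 0 (size 4, align 4) → ends 4; proto at 4 (size 1, align 1) → ends 5; pad 3 to align 8 for port; port at 8 (size 8, align 8) → ends 16; ack at 16 (size 8, align 8) → ends 24; total 24 bytes, alignment 8
uid at 0 (size 8, align 2) → ends 8
start_time at 8 (size 8, align 2) → ends 16
cpu at 16 (size 1, align 1) → ends 17
pad 1 to align 2 for state
state at 18 (size 24, align 2) → ends 42
lock at 42 (size 2, align 2) → ends 44
pid at 44 (size 4, align 2) → ends 48
total 48 bytes, alignment 2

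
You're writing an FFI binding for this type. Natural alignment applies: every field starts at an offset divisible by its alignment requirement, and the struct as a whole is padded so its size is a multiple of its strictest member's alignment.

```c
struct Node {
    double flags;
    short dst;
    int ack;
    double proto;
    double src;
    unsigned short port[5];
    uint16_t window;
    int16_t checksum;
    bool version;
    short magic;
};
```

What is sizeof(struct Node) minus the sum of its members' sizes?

@0: flags [8B, align 8] → 8
@8: dst [2B, align 2] → 10
+2 pad (align 4)
@12: ack [4B, align 4] → 16
@16: proto [8B, align 8] → 24
@24: src [8B, align 8] → 32
@32: port [10B, align 2] → 42
@42: window [2B, align 2] → 44
@44: checksum [2B, align 2] → 46
@46: version [1B, align 1] → 47
+1 pad (align 2)
@48: magic [2B, align 2] → 50
+6 tail pad (align 8)
size 56, align 8
data bytes 47, size 56 → padding 9

9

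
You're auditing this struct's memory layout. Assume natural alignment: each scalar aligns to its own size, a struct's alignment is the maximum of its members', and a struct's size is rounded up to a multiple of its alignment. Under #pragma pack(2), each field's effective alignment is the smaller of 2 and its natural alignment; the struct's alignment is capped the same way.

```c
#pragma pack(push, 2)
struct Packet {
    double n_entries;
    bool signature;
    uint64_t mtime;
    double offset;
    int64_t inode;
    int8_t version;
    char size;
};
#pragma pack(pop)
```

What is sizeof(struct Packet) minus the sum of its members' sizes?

n_entries at 0 (size 8, align 2) → ends 8
signature at 8 (size 1, align 1) → ends 9
pad 1 to align 2 for mtime
mtime at 10 (size 8, align 2) → ends 18
offset at 18 (size 8, align 2) → ends 26
inode at 26 (size 8, align 2) → ends 34
version at 34 (size 1, align 1) → ends 35
size at 35 (size 1, align 1) → ends 36
total 36 bytes, alignment 2
data bytes 35, size 36 → padding 1

1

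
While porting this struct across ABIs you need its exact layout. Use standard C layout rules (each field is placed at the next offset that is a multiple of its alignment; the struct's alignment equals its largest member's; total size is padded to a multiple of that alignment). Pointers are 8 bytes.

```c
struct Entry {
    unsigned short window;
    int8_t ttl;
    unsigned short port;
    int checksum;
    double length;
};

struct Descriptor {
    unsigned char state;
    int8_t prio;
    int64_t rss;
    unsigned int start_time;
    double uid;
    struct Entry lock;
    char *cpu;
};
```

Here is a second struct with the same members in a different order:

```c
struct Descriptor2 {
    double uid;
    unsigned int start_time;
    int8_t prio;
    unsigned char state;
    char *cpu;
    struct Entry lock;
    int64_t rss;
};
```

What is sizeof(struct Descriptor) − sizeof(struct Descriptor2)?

Entry: window at 0 (size 2, align 2) → ends 2; ttl at 2 (size 1, align 1) → ends 3; pad 1 to align 2 for port; port at 4 (size 2, align 2) → ends 6; pad 2 to align 4 for checksum; checksum at 8 (size 4, align 4) → ends 12; pad 4 to align 8 for length; length at 16 (size 8, align 8) → ends 24; total 24 bytes, alignment 8
state at 0 (size 1, align 1) → ends 1
prio at 1 (size 1, align 1) → ends 2
pad 6 to align 8 for rss
rss at 8 (size 8, align 8) → ends 16
start_time at 16 (size 4, align 4) → ends 20
pad 4 to align 8 for uid
uid at 24 (size 8, align 8) → ends 32
lock at 32 (size 24, align 8) → ends 56
cpu at 56 (size 8, align 8) → ends 64
total 64 bytes, alignment 8
— Descriptor2 —
uid at 0 (size 8, align 8) → ends 8
start_time at 8 (size 4, align 4) → ends 12
prio at 12 (size 1, align 1) → ends 13
state at 13 (size 1, align 1) → ends 14
pad 2 to align 8 for cpu
cpu at 16 (size 8, align 8) → ends 24
lock at 24 (size 24, align 8) → ends 48
rss at 48 (size 8, align 8) → ends 56
total 56 bytes, alignment 8
64 − 56 = 8

8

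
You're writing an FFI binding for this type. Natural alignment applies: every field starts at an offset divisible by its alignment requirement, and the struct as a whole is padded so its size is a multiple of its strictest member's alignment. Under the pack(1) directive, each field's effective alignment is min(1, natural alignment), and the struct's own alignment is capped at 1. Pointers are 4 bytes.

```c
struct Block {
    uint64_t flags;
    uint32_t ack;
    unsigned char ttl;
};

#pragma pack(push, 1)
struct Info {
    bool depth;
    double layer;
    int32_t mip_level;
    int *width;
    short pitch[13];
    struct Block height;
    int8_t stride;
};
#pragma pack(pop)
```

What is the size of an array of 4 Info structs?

Block: 0..8  flags  (8B, 8-aligned); 8..12  ack  (4B, 4-aligned); 12..13  ttl  (1B, 1-aligned); 13..16  -- tail padding (3B); sizeof = 16, alignof = 8
0..1  depth  (1B, 1-aligned)
1..9  layer  (8B, 1-aligned)
9..13  mip_level  (4B, 1-aligned)
13..17  width  (4B, 1-aligned)
17..43  pitch  (26B, 1-aligned)
43..59  height  (16B, 1-aligned)
59..60  stride  (1B, 1-aligned)
sizeof = 60, alignof = 1
array of 4: 4 × 60 = 240

240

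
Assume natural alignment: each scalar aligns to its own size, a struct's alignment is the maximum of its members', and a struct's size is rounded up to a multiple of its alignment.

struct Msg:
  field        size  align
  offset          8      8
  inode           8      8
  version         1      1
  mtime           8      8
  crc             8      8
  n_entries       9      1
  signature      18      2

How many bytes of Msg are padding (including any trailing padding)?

12

0..8  offset  (8B, 8-aligned)
8..16  inode  (8B, 8-aligned)
16..17  version  (1B, 1-aligned)
17..24  -- padding (7B)
24..32  mtime  (8B, 8-aligned)
32..40  crc  (8B, 8-aligned)
40..49  n_entries  (9B, 1-aligned)
49..50  -- padding (1B)
50..68  signature  (18B, 2-aligned)
68..72  -- tail padding (4B)
sizeof = 72, alignof = 8
data bytes 60, size 72 → padding 12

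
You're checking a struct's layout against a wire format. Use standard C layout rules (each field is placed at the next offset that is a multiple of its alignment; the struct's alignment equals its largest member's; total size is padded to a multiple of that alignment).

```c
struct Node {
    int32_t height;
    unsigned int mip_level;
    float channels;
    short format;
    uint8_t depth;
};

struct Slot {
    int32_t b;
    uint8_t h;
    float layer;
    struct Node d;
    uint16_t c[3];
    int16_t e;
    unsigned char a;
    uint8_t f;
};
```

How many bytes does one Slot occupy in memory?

Node: height at 0 (size 4, align 4) → ends 4; mip_level at 4 (size 4, align 4) → ends 8; channels at 8 (size 4, align 4) → ends 12; format at 12 (size 2, align 2) → ends 14; depth at 14 (size 1, align 1) → ends 15; tail pad 1 to reach multiple of 4; total 16 bytes, alignment 4
b at 0 (size 4, align 4) → ends 4
h at 4 (size 1, align 1) → ends 5
pad 3 to align 4 for layer
layer at 8 (size 4, align 4) → ends 12
d at 12 (size 16, align 4) → ends 28
c at 28 (size 6, align 2) → ends 34
e at 34 (size 2, align 2) → ends 36
a at 36 (size 1, align 1) → ends 37
f at 37 (size 1, align 1) → ends 38
tail pad 2 to reach multiple of 4
total 40 bytes, alignment 4

40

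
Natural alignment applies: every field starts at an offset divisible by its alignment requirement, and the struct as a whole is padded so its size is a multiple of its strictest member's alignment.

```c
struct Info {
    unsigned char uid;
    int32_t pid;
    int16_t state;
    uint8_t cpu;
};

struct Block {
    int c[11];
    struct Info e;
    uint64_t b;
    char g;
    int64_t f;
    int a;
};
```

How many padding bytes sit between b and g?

0

Info: @0: uid [1B, align 1] → 1; +3 pad (align 4); @4: pid [4B, align 4] → 8; @8: state [2B, align 2] → 10; @10: cpu [1B, align 1] → 11; +1 tail pad (align 4); size 12, align 4
@0: c [44B, align 4] → 44
@44: e [12B, align 4] → 56
@56: b [8B, align 8] → 64
@64: g [1B, align 1] → 65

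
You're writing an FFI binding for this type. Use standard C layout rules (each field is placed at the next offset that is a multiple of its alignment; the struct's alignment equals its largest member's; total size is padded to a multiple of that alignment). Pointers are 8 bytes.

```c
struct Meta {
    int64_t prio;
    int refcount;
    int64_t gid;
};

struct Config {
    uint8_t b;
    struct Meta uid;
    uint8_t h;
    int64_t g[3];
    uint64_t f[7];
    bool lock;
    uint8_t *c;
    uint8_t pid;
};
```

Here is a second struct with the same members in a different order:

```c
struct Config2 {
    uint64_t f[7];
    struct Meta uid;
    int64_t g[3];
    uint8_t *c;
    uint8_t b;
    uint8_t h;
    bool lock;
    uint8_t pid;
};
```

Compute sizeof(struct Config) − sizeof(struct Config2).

Meta: @0: prio [8B, align 8] → 8; @8: refcount [4B, align 4] → 12; +4 pad (align 8); @16: gid [8B, align 8] → 24; size 24, align 8
@0: b [1B, align 1] → 1
+7 pad (align 8)
@8: uid [24B, align 8] → 32
@32: h [1B, align 1] → 33
+7 pad (align 8)
@40: g [24B, align 8] → 64
@64: f [56B, align 8] → 120
@120: lock [1B, align 1] → 121
+7 pad (align 8)
@128: c [8B, align 8] → 136
@136: pid [1B, align 1] → 137
+7 tail pad (align 8)
size 144, align 8
— Config2 —
@0: f [56B, align 8] → 56
@56: uid [24B, align 8] → 80
@80: g [24B, align 8] → 104
@104: c [8B, align 8] → 112
@112: b [1B, align 1] → 113
@113: h [1B, align 1] → 114
@114: lock [1B, align 1] → 115
@115: pid [1B, align 1] → 116
+4 tail pad (align 8)
size 120, align 8
144 − 120 = 24

24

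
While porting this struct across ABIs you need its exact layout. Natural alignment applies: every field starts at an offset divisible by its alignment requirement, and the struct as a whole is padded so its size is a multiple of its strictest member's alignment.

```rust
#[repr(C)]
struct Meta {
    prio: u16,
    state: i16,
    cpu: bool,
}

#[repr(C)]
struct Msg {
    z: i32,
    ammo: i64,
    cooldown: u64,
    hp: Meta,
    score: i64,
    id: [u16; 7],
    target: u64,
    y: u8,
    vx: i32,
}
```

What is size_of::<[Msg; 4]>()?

288

Meta: 0..2  prio  (2B, 2-aligned); 2..4  state  (2B, 2-aligned); 4..5  cpu  (1B, 1-aligned); 5..6  -- tail padding (1B); sizeof = 6, alignof = 2
0..4  z  (4B, 4-aligned)
4..8  -- padding (4B)
8..16  ammo  (8B, 8-aligned)
16..24  cooldown  (8B, 8-aligned)
24..30  hp  (6B, 2-aligned)
30..32  -- padding (2B)
32..40  score  (8B, 8-aligned)
40..54  id  (14B, 2-aligned)
54..56  -- padding (2B)
56..64  target  (8B, 8-aligned)
64..65  y  (1B, 1-aligned)
65..68  -- padding (3B)
68..72  vx  (4B, 4-aligned)
sizeof = 72, alignof = 8
array of 4: 4 × 72 = 288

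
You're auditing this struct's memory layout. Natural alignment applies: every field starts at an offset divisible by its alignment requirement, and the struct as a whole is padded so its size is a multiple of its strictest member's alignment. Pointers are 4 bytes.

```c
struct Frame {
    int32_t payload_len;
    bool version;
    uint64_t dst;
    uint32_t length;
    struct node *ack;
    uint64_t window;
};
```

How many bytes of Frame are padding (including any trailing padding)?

3

@0: payload_len [4B, align 4] → 4
@4: version [1B, align 1] → 5
+3 pad (align 8)
@8: dst [8B, align 8] → 16
@16: length [4B, align 4] → 20
@20: ack [4B, align 4] → 24
@24: window [8B, align 8] → 32
size 32, align 8
data bytes 29, size 32 → padding 3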